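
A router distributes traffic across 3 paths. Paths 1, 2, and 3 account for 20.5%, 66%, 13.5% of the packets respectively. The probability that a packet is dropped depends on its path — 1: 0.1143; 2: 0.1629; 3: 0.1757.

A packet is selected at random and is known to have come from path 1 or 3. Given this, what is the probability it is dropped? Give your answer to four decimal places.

Let S = {1, 3}.
P(S) = 0.205 + 0.135 = 0.34.
P(L ∩ S) = 0.1143·0.205 + 0.1757·0.135 = 0.0234315 + 0.0237195 = 0.047151.
P(L | S) = 0.047151 / 0.34 = 0.138679…

P(L|S) ≈ 0.1387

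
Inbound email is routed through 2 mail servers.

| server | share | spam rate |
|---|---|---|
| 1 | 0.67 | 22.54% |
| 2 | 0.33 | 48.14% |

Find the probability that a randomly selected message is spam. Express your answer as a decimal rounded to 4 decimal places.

Summing over the partition,
P(S) = P(S|1)·P(1) + P(S|2)·P(2)
      = 0.2254·0.67 + 0.4814·0.33
      = 0.151018 + 0.158862 = 0.30988

0.3099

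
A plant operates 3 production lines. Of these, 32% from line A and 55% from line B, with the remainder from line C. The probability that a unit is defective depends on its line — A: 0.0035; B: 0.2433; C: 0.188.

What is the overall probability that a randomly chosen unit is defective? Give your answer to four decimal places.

P(C) = 1 − (0.32 + 0.55) = 0.13.
P(D) = P(D|A)·P(A) + P(D|B)·P(B) + P(D|C)·P(C)
      = 0.0035·0.32 + 0.2433·0.55 + 0.188·0.13
      = 0.00112 + 0.133815 + 0.02444 = 0.159375

0.1594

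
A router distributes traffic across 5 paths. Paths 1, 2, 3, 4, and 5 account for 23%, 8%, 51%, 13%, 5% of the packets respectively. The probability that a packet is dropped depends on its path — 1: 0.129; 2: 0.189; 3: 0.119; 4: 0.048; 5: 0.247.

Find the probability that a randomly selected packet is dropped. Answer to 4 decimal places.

P(L) = P(L|1)·P(1) + P(L|2)·P(2) + P(L|3)·P(3) + P(L|4)·P(4) + P(L|5)·P(5)
      = 0.129·0.23 + 0.189·0.08 + 0.119·0.51 + 0.048·0.13 + 0.247·0.05
      = 0.02967 + 0.01512 + 0.06069 + 0.00624 + 0.01235 = 0.12407

0.1241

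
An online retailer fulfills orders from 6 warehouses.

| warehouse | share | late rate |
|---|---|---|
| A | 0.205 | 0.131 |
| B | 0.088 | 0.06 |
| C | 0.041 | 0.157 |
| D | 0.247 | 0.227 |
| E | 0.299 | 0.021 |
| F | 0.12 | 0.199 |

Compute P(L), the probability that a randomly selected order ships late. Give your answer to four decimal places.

P(L) ≈ 0.1248

Using total probability over the partition,
P(L) = P(L|A)·P(A) + P(L|B)·P(B) + P(L|C)·P(C) + P(L|D)·P(D) + P(L|E)·P(E) + P(L|F)·P(F)
      = 0.131·0.205 + 0.06·0.088 + 0.157·0.041 + 0.227·0.247 + 0.021·0.299 + 0.199·0.12
      = 0.026855 + 0.00528 + 0.006437 + 0.056069 + 0.006279 + 0.02388 = 0.1248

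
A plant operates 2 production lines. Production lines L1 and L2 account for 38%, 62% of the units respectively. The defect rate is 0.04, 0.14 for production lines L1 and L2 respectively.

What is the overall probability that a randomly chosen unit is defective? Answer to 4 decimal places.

P(D) ≈ 0.1020

P(D) = P(D|L1)·P(L1) + P(D|L2)·P(L2)
      = 0.04·0.38 + 0.14·0.62
      = 0.0152 + 0.0868 = 0.102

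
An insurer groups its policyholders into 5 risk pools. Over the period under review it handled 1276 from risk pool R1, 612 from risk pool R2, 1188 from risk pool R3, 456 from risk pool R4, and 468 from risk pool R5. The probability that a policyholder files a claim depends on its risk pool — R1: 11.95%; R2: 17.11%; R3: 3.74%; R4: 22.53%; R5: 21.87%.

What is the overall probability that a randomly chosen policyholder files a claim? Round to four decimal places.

P(C) ≈ 0.1267

Total: 1276 + 612 + 1188 + 456 + 468 = 4000.
P(R1) = 1276/4000 = 0.319. P(R2) = 612/4000 = 0.153. P(R3) = 1188/4000 = 0.297. P(R4) = 456/4000 = 0.114. P(R5) = 468/4000 = 0.117.
P(C) = P(C|R1)·P(R1) + P(C|R2)·P(R2) + P(C|R3)·P(R3) + P(C|R4)·P(R4) + P(C|R5)·P(R5)
      = 0.1195·0.319 + 0.1711·0.153 + 0.0374·0.297 + 0.2253·0.114 + 0.2187·0.117
      = 0.0381205 + 0.0261783 + 0.0111078 + 0.0256842 + 0.0255879 = 0.1266787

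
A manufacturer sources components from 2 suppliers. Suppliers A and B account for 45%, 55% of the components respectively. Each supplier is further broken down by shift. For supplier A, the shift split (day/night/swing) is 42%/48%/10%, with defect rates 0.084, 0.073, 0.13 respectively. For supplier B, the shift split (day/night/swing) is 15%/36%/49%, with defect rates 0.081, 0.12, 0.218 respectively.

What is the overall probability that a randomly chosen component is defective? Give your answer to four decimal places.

P(D|A) = 0.42·0.084 + 0.48·0.073 + 0.1·0.13 = 0.03528 + 0.03504 + 0.013 = 0.08332
P(D|B) = 0.15·0.081 + 0.36·0.12 + 0.49·0.218 = 0.01215 + 0.0432 + 0.10682 = 0.16217
Then overall,
P(D) = 0.45·0.08332 + 0.55·0.16217
      = 0.037494 + 0.0891935 = 0.1266875

0.1267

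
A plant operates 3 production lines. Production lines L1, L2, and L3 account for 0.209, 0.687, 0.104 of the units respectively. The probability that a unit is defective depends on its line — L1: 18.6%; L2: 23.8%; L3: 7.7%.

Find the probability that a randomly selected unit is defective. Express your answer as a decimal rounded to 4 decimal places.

P(D) = P(D|L1)·P(L1) + P(D|L2)·P(L2) + P(D|L3)·P(L3)
      = 0.186·0.209 + 0.238·0.687 + 0.077·0.104
      = 0.038874 + 0.163506 + 0.008008 = 0.210388

0.2104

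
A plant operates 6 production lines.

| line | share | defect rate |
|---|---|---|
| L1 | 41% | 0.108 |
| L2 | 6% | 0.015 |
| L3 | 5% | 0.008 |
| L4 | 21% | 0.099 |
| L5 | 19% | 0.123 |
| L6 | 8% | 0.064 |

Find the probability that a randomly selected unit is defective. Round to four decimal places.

0.0949

P(D) = P(D|L1)·P(L1) + P(D|L2)·P(L2) + P(D|L3)·P(L3) + P(D|L4)·P(L4) + P(D|L5)·P(L5) + P(D|L6)·P(L6)
      = 0.108·0.41 + 0.015·0.06 + 0.008·0.05 + 0.099·0.21 + 0.123·0.19 + 0.064·0.08
      = 0.04428 + 0.0009 + 0.0004 + 0.02079 + 0.02337 + 0.00512 = 0.09486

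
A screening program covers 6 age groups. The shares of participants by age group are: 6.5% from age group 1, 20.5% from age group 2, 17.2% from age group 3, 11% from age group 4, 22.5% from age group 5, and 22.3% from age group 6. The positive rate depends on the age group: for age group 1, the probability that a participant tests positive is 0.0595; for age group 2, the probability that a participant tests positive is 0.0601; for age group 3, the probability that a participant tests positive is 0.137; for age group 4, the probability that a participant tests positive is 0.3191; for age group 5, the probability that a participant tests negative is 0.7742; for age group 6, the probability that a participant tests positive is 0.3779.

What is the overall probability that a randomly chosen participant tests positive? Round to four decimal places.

P(T) ≈ 0.2099

P(T|5) = 1 − 0.7742 = 0.2258.
Using total probability over the partition,
P(T) = P(T|1)·P(1) + P(T|2)·P(2) + P(T|3)·P(3) + P(T|4)·P(4) + P(T|5)·P(5) + P(T|6)·P(6)
      = 0.0595·0.065 + 0.0601·0.205 + 0.137·0.172 + 0.3191·0.11 + 0.2258·0.225 + 0.3779·0.223
      = 0.0038675 + 0.0123205 + 0.023564 + 0.035101 + 0.050805 + 0.0842717 = 0.2099297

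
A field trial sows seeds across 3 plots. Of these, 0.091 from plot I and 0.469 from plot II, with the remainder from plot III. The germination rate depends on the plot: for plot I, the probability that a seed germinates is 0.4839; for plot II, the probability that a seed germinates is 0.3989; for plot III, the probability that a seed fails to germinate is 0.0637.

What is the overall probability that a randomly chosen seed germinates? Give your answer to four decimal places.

P(G) ≈ 0.6431

P(III) = 1 − (0.091 + 0.469) = 0.44.
P(G|III) = 1 − 0.0637 = 0.9363.
Summing over the partition,
P(G) = P(G|I)·P(I) + P(G|II)·P(II) + P(G|III)·P(III)
      = 0.4839·0.091 + 0.3989·0.469 + 0.9363·0.44
      = 0.0440349 + 0.1870841 + 0.411972 = 0.643091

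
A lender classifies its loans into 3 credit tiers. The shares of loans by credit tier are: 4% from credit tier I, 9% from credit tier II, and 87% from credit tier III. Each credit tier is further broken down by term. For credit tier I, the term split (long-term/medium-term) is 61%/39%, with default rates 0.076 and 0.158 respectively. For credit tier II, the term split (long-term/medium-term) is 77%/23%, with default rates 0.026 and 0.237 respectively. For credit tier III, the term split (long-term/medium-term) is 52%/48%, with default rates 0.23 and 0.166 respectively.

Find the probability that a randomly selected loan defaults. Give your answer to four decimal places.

P(D|I) = 0.61·0.076 + 0.39·0.158 = 0.04636 + 0.06162 = 0.10798
P(D|II) = 0.77·0.026 + 0.23·0.237 = 0.02002 + 0.05451 = 0.07453
P(D|III) = 0.52·0.23 + 0.48·0.166 = 0.1196 + 0.07968 = 0.19928
Then overall,
P(D) = 0.04·0.10798 + 0.09·0.07453 + 0.87·0.19928
      = 0.0043192 + 0.0067077 + 0.1733736 = 0.1844005

0.1844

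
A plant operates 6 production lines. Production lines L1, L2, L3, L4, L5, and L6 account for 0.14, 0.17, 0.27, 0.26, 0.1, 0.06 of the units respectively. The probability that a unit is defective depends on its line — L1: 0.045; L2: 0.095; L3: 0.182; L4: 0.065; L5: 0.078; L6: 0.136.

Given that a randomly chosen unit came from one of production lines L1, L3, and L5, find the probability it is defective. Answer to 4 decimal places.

P(D|S) ≈ 0.1240

Let S = {L1, L3, L5}.
P(S) = 0.14 + 0.27 + 0.1 = 0.51.
P(D ∩ S) = 0.045·0.14 + 0.182·0.27 + 0.078·0.1 = 0.0063 + 0.04914 + 0.0078 = 0.06324.
P(D | S) = 0.06324 / 0.51 = 0.124000…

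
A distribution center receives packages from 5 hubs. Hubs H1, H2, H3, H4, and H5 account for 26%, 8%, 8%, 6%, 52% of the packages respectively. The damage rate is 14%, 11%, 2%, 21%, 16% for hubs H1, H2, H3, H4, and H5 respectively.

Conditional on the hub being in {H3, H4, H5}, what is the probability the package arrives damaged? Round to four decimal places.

Let S = {H3, H4, H5}.
P(S) = 0.08 + 0.06 + 0.52 = 0.66.
P(D ∩ S) = 0.02·0.08 + 0.21·0.06 + 0.16·0.52 = 0.0016 + 0.0126 + 0.0832 = 0.0974.
P(D | S) = 0.0974 / 0.66 = 0.147576…

P(D|S) ≈ 0.1476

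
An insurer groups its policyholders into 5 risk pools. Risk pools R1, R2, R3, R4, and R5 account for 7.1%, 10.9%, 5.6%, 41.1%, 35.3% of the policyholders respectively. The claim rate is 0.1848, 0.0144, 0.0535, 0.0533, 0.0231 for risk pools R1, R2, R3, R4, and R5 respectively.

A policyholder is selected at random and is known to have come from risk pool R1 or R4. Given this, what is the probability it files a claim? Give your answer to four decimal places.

Let S = {R1, R4}.
P(S) = 0.071 + 0.411 = 0.482.
P(C ∩ S) = 0.1848·0.071 + 0.0533·0.411 = 0.0131208 + 0.0219063 = 0.0350271.
P(C | S) = 0.0350271 / 0.482 = 0.072670…

0.0727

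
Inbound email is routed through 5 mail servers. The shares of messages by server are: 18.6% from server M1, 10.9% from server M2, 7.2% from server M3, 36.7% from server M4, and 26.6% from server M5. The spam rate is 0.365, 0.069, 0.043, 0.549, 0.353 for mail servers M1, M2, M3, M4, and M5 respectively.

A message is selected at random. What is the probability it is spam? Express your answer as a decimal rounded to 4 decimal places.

P(S) ≈ 0.3739

Using total probability over the partition,
P(S) = P(S|M1)·P(M1) + P(S|M2)·P(M2) + P(S|M3)·P(M3) + P(S|M4)·P(M4) + P(S|M5)·P(M5)
      = 0.365·0.186 + 0.069·0.109 + 0.043·0.072 + 0.549·0.367 + 0.353·0.266
      = 0.06789 + 0.007521 + 0.003096 + 0.201483 + 0.093898 = 0.373888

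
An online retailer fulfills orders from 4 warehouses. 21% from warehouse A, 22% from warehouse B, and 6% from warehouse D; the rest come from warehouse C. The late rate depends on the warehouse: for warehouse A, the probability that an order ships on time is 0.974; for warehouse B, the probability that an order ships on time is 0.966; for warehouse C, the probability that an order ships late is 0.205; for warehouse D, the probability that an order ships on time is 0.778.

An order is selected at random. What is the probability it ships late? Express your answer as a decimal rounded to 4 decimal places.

P(L) ≈ 0.1308

P(C) = 1 − (0.21 + 0.22 + 0.06) = 0.51.
P(L|A) = 1 − 0.974 = 0.026.
P(L|B) = 1 − 0.966 = 0.034.
P(L|D) = 1 − 0.778 = 0.222.
P(L) = P(L|A)·P(A) + P(L|B)·P(B) + P(L|C)·P(C) + P(L|D)·P(D)
      = 0.026·0.21 + 0.034·0.22 + 0.205·0.51 + 0.222·0.06
      = 0.00546 + 0.00748 + 0.10455 + 0.01332 = 0.13081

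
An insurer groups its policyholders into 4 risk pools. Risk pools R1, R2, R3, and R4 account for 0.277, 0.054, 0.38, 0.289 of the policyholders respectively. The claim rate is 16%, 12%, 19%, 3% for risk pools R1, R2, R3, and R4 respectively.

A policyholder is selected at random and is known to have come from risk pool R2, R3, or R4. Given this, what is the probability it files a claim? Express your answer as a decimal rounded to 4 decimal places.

Let S = {R2, R3, R4}.
P(S) = 0.054 + 0.38 + 0.289 = 0.723.
P(C ∩ S) = 0.12·0.054 + 0.19·0.38 + 0.03·0.289 = 0.00648 + 0.0722 + 0.00867 = 0.08735.
P(C | S) = 0.08735 / 0.723 = 0.120816…

P(C|S) ≈ 0.1208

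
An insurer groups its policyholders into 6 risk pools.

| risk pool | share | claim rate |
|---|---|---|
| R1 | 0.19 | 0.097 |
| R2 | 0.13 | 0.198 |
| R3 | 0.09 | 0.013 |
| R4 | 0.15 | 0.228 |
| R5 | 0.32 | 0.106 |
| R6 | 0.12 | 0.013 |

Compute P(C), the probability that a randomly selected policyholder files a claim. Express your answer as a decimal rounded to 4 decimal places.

By the law of total probability,
P(C) = P(C|R1)·P(R1) + P(C|R2)·P(R2) + P(C|R3)·P(R3) + P(C|R4)·P(R4) + P(C|R5)·P(R5) + P(C|R6)·P(R6)
      = 0.097·0.19 + 0.198·0.13 + 0.013·0.09 + 0.228·0.15 + 0.106·0.32 + 0.013·0.12
      = 0.01843 + 0.02574 + 0.00117 + 0.0342 + 0.03392 + 0.00156 = 0.11502

P(C) ≈ 0.1150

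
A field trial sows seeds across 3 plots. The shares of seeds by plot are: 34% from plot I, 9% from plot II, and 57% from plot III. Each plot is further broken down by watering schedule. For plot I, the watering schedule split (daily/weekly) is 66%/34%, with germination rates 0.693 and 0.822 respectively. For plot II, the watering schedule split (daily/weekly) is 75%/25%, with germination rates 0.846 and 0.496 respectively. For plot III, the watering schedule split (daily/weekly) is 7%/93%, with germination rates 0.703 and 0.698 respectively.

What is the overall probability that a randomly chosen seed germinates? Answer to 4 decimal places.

P(G|I) = 0.66·0.693 + 0.34·0.822 = 0.45738 + 0.27948 = 0.73686
P(G|II) = 0.75·0.846 + 0.25·0.496 = 0.6345 + 0.124 = 0.7585
P(G|III) = 0.07·0.703 + 0.93·0.698 = 0.04921 + 0.64914 = 0.69835
Then overall,
P(G) = 0.34·0.73686 + 0.09·0.7585 + 0.57·0.69835
      = 0.2505324 + 0.068265 + 0.3980595 = 0.7168569

P(G) ≈ 0.7169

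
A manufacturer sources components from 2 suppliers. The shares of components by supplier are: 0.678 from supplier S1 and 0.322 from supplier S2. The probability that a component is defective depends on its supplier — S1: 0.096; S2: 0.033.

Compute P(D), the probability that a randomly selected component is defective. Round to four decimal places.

0.0757

P(D) = P(D|S1)·P(S1) + P(D|S2)·P(S2)
      = 0.096·0.678 + 0.033·0.322
      = 0.065088 + 0.010626 = 0.075714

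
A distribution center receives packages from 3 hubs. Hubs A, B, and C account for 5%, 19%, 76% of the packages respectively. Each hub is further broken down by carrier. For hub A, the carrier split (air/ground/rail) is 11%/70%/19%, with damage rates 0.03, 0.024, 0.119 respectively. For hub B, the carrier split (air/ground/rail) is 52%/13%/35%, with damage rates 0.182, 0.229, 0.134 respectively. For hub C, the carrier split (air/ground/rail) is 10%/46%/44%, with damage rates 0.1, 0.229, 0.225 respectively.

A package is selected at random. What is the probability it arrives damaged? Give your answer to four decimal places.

P(D|A) = 0.11·0.03 + 0.7·0.024 + 0.19·0.119 = 0.0033 + 0.0168 + 0.02261 = 0.04271
P(D|B) = 0.52·0.182 + 0.13·0.229 + 0.35·0.134 = 0.09464 + 0.02977 + 0.0469 = 0.17131
P(D|C) = 0.1·0.1 + 0.46·0.229 + 0.44·0.225 = 0.01 + 0.10534 + 0.099 = 0.21434
Then overall,
P(D) = 0.05·0.04271 + 0.19·0.17131 + 0.76·0.21434
      = 0.0021355 + 0.0325489 + 0.1628984 = 0.1975828

P(D) ≈ 0.1976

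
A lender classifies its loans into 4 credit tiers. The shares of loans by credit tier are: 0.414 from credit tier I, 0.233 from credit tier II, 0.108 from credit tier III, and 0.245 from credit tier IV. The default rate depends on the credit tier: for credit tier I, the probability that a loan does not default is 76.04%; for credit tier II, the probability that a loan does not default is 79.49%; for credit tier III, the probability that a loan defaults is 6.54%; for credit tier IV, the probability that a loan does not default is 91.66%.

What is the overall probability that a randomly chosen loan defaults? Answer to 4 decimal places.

0.1745

P(D|I) = 1 − 0.7604 = 0.2396.
P(D|II) = 1 − 0.7949 = 0.2051.
P(D|IV) = 1 − 0.9166 = 0.0834.
Using total probability over the partition,
P(D) = P(D|I)·P(I) + P(D|II)·P(II) + P(D|III)·P(III) + P(D|IV)·P(IV)
      = 0.2396·0.414 + 0.2051·0.233 + 0.0654·0.108 + 0.0834·0.245
      = 0.0991944 + 0.0477883 + 0.0070632 + 0.020433 = 0.1744789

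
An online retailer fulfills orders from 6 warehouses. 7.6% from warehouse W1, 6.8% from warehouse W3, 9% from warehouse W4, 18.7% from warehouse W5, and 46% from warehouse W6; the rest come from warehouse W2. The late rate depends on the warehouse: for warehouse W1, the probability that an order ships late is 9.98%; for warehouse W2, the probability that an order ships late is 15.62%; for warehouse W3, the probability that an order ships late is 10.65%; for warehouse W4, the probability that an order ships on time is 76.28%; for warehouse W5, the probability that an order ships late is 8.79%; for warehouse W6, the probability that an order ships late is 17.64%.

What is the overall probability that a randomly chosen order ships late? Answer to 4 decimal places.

P(L) ≈ 0.1523

P(W2) = 1 − (0.076 + 0.068 + 0.09 + 0.187 + 0.46) = 0.119.
P(L|W4) = 1 − 0.7628 = 0.2372.
Summing over the partition,
P(L) = P(L|W1)·P(W1) + P(L|W2)·P(W2) + P(L|W3)·P(W3) + P(L|W4)·P(W4) + P(L|W5)·P(W5) + P(L|W6)·P(W6)
      = 0.0998·0.076 + 0.1562·0.119 + 0.1065·0.068 + 0.2372·0.09 + 0.0879·0.187 + 0.1764·0.46
      = 0.0075848 + 0.0185878 + 0.007242 + 0.021348 + 0.0164373 + 0.081144 = 0.1523439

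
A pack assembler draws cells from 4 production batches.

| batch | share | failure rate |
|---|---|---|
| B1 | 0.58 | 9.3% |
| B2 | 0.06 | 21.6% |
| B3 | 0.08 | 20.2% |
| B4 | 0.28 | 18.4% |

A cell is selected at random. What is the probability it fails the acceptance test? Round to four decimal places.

P(F) = P(F|B1)·P(B1) + P(F|B2)·P(B2) + P(F|B3)·P(B3) + P(F|B4)·P(B4)
      = 0.093·0.58 + 0.216·0.06 + 0.202·0.08 + 0.184·0.28
      = 0.05394 + 0.01296 + 0.01616 + 0.05152 = 0.13458

P(F) ≈ 0.1346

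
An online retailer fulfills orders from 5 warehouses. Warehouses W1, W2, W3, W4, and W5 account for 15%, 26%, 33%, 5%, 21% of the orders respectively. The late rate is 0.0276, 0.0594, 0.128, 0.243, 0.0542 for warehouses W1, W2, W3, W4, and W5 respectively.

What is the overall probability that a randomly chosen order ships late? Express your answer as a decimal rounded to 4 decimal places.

By the law of total probability,
P(L) = P(L|W1)·P(W1) + P(L|W2)·P(W2) + P(L|W3)·P(W3) + P(L|W4)·P(W4) + P(L|W5)·P(W5)
      = 0.0276·0.15 + 0.0594·0.26 + 0.128·0.33 + 0.243·0.05 + 0.0542·0.21
      = 0.00414 + 0.015444 + 0.04224 + 0.01215 + 0.011382 = 0.085356

0.0854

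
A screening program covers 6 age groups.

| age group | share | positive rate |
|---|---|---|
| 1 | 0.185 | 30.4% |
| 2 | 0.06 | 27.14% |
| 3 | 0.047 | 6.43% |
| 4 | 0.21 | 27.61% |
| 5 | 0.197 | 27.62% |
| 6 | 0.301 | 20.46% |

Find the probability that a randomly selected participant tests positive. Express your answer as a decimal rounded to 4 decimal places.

Using total probability over the partition,
P(T) = P(T|1)·P(1) + P(T|2)·P(2) + P(T|3)·P(3) + P(T|4)·P(4) + P(T|5)·P(5) + P(T|6)·P(6)
      = 0.304·0.185 + 0.2714·0.06 + 0.0643·0.047 + 0.2761·0.21 + 0.2762·0.197 + 0.2046·0.301
      = 0.05624 + 0.016284 + 0.0030221 + 0.057981 + 0.0544114 + 0.0615846 = 0.2495231

0.2495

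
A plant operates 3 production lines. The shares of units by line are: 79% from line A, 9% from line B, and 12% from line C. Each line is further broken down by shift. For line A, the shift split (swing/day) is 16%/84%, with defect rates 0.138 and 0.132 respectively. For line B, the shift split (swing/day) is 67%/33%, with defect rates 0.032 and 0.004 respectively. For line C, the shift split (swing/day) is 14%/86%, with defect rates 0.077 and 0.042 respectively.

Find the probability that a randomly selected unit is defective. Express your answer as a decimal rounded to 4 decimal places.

P(D|A) = 0.16·0.138 + 0.84·0.132 = 0.02208 + 0.11088 = 0.13296
P(D|B) = 0.67·0.032 + 0.33·0.004 = 0.02144 + 0.00132 = 0.02276
P(D|C) = 0.14·0.077 + 0.86·0.042 = 0.01078 + 0.03612 = 0.0469
Then overall,
P(D) = 0.79·0.13296 + 0.09·0.02276 + 0.12·0.0469
      = 0.1050384 + 0.0020484 + 0.005628 = 0.1127148

P(D) ≈ 0.1127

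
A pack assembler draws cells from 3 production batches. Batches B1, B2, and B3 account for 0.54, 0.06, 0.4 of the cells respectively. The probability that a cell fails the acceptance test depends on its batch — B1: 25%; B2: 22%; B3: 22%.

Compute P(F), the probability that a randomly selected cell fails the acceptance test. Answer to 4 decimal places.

P(F) ≈ 0.2362

Summing over the partition,
P(F) = P(F|B1)·P(B1) + P(F|B2)·P(B2) + P(F|B3)·P(B3)
      = 0.25·0.54 + 0.22·0.06 + 0.22·0.4
      = 0.135 + 0.0132 + 0.088 = 0.2362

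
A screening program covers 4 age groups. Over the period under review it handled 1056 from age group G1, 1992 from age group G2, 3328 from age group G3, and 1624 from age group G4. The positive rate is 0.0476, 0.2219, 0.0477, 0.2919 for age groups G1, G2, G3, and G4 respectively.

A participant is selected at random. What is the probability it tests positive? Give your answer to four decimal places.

P(T) ≈ 0.1406

Total: 1056 + 1992 + 3328 + 1624 = 8000.
P(G1) = 1056/8000 = 0.132. P(G2) = 1992/8000 = 0.249. P(G3) = 3328/8000 = 0.416. P(G4) = 1624/8000 = 0.203.
P(T) = P(T|G1)·P(G1) + P(T|G2)·P(G2) + P(T|G3)·P(G3) + P(T|G4)·P(G4)
      = 0.0476·0.132 + 0.2219·0.249 + 0.0477·0.416 + 0.2919·0.203
      = 0.0062832 + 0.0552531 + 0.0198432 + 0.0592557 = 0.1406352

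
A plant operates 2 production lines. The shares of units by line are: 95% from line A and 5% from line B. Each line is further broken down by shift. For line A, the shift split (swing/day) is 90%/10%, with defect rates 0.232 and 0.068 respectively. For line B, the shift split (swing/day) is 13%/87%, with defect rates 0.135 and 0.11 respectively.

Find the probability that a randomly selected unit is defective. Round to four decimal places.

P(D) ≈ 0.2105

P(D|A) = 0.9·0.232 + 0.1·0.068 = 0.2088 + 0.0068 = 0.2156
P(D|B) = 0.13·0.135 + 0.87·0.11 = 0.01755 + 0.0957 = 0.11325
Then overall,
P(D) = 0.95·0.2156 + 0.05·0.11325
      = 0.20482 + 0.0056625 = 0.2104825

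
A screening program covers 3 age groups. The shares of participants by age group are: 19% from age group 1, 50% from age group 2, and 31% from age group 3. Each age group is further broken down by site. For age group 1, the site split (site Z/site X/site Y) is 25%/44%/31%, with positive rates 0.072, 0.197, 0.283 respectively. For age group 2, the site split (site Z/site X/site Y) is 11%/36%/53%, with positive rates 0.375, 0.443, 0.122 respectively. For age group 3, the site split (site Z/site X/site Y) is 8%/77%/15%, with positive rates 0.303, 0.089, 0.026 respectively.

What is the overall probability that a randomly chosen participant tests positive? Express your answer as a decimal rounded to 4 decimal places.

P(T) ≈ 0.1992

P(T|1) = 0.25·0.072 + 0.44·0.197 + 0.31·0.283 = 0.018 + 0.08668 + 0.08773 = 0.19241
P(T|2) = 0.11·0.375 + 0.36·0.443 + 0.53·0.122 = 0.04125 + 0.15948 + 0.06466 = 0.26539
P(T|3) = 0.08·0.303 + 0.77·0.089 + 0.15·0.026 = 0.02424 + 0.06853 + 0.0039 = 0.09667
Then overall,
P(T) = 0.19·0.19241 + 0.5·0.26539 + 0.31·0.09667
      = 0.0365579 + 0.132695 + 0.0299677 = 0.1992206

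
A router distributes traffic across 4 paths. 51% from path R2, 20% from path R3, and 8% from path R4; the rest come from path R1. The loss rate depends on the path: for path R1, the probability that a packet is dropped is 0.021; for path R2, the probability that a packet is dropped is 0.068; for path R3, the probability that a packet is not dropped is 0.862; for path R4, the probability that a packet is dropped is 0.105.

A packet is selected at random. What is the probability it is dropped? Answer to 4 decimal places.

P(R1) = 1 − (0.51 + 0.2 + 0.08) = 0.21.
P(L|R3) = 1 − 0.862 = 0.138.
Using total probability over the partition,
P(L) = P(L|R1)·P(R1) + P(L|R2)·P(R2) + P(L|R3)·P(R3) + P(L|R4)·P(R4)
      = 0.021·0.21 + 0.068·0.51 + 0.138·0.2 + 0.105·0.08
      = 0.00441 + 0.03468 + 0.0276 + 0.0084 = 0.07509

0.0751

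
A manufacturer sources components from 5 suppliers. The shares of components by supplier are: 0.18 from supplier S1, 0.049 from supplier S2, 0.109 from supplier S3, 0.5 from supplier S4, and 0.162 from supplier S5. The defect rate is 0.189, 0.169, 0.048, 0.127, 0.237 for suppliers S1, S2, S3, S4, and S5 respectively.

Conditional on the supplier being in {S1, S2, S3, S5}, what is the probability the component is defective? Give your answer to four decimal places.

Let S = {S1, S2, S3, S5}.
P(S) = 0.18 + 0.049 + 0.109 + 0.162 = 0.5.
P(D ∩ S) = 0.189·0.18 + 0.169·0.049 + 0.048·0.109 + 0.237·0.162 = 0.03402 + 0.008281 + 0.005232 + 0.038394 = 0.085927.
P(D | S) = 0.085927 / 0.5 = 0.171854…

0.1719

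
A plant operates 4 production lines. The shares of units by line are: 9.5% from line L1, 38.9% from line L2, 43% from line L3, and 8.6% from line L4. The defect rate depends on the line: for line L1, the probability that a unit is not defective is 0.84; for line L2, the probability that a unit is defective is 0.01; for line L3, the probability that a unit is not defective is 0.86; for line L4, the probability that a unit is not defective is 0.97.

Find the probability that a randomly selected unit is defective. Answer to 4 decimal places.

P(D) ≈ 0.0819

P(D|L1) = 1 − 0.84 = 0.16.
P(D|L3) = 1 − 0.86 = 0.14.
P(D|L4) = 1 − 0.97 = 0.03.
P(D) = P(D|L1)·P(L1) + P(D|L2)·P(L2) + P(D|L3)·P(L3) + P(D|L4)·P(L4)
      = 0.16·0.095 + 0.01·0.389 + 0.14·0.43 + 0.03·0.086
      = 0.0152 + 0.00389 + 0.0602 + 0.00258 = 0.08187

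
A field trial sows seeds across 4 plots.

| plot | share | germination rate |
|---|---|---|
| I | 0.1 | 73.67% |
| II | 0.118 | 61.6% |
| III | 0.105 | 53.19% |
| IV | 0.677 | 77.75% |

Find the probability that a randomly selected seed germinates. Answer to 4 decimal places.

P(G) = P(G|I)·P(I) + P(G|II)·P(II) + P(G|III)·P(III) + P(G|IV)·P(IV)
      = 0.7367·0.1 + 0.616·0.118 + 0.5319·0.105 + 0.7775·0.677
      = 0.07367 + 0.072688 + 0.0558495 + 0.5263675 = 0.728575

P(G) ≈ 0.7286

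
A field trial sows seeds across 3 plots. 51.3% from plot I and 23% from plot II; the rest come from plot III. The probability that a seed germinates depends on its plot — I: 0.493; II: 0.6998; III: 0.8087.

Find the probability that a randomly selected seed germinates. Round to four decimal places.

P(III) = 1 − (0.513 + 0.23) = 0.257.
P(G) = P(G|I)·P(I) + P(G|II)·P(II) + P(G|III)·P(III)
      = 0.493·0.513 + 0.6998·0.23 + 0.8087·0.257
      = 0.252909 + 0.160954 + 0.2078359 = 0.6216989

P(G) ≈ 0.6217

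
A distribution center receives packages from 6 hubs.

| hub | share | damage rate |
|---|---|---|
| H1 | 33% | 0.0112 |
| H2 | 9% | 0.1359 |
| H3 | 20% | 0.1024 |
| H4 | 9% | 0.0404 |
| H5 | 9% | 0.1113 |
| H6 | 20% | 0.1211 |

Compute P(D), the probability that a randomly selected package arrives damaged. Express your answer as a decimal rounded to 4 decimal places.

0.0743

Summing over the partition,
P(D) = P(D|H1)·P(H1) + P(D|H2)·P(H2) + P(D|H3)·P(H3) + P(D|H4)·P(H4) + P(D|H5)·P(H5) + P(D|H6)·P(H6)
      = 0.0112·0.33 + 0.1359·0.09 + 0.1024·0.2 + 0.0404·0.09 + 0.1113·0.09 + 0.1211·0.2
      = 0.003696 + 0.012231 + 0.02048 + 0.003636 + 0.010017 + 0.02422 = 0.07428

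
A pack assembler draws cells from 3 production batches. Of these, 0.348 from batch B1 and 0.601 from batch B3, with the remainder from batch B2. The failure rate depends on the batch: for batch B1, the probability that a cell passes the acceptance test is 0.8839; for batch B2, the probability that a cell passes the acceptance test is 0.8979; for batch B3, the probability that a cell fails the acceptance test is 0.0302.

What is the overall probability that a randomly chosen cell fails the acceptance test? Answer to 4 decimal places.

0.0638

P(B2) = 1 − (0.348 + 0.601) = 0.051.
P(F|B1) = 1 − 0.8839 = 0.1161.
P(F|B2) = 1 − 0.8979 = 0.1021.
P(F) = P(F|B1)·P(B1) + P(F|B2)·P(B2) + P(F|B3)·P(B3)
      = 0.1161·0.348 + 0.1021·0.051 + 0.0302·0.601
      = 0.0404028 + 0.0052071 + 0.0181502 = 0.0637601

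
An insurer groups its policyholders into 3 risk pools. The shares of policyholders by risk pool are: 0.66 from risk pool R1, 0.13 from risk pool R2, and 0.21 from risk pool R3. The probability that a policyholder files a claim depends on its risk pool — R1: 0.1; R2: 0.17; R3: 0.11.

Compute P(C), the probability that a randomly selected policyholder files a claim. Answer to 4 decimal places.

P(C) ≈ 0.1112

Using total probability over the partition,
P(C) = P(C|R1)·P(R1) + P(C|R2)·P(R2) + P(C|R3)·P(R3)
      = 0.1·0.66 + 0.17·0.13 + 0.11·0.21
      = 0.066 + 0.0221 + 0.0231 = 0.1112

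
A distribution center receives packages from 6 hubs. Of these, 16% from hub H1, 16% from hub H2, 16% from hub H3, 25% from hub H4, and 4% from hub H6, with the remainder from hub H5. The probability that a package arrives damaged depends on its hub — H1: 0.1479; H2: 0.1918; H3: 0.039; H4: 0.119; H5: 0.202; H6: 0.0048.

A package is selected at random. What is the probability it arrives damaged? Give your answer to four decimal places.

P(H5) = 1 − (0.16 + 0.16 + 0.16 + 0.25 + 0.04) = 0.23.
Using total probability over the partition,
P(D) = P(D|H1)·P(H1) + P(D|H2)·P(H2) + P(D|H3)·P(H3) + P(D|H4)·P(H4) + P(D|H5)·P(H5) + P(D|H6)·P(H6)
      = 0.1479·0.16 + 0.1918·0.16 + 0.039·0.16 + 0.119·0.25 + 0.202·0.23 + 0.0048·0.04
      = 0.023664 + 0.030688 + 0.00624 + 0.02975 + 0.04646 + 0.000192 = 0.136994

0.1370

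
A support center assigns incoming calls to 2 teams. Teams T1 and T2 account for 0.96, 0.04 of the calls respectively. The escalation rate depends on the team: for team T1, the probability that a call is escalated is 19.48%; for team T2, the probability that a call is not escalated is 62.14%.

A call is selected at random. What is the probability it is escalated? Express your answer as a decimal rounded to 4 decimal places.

P(E|T2) = 1 − 0.6214 = 0.3786.
By the law of total probability,
P(E) = P(E|T1)·P(T1) + P(E|T2)·P(T2)
      = 0.1948·0.96 + 0.3786·0.04
      = 0.187008 + 0.015144 = 0.202152

0.2022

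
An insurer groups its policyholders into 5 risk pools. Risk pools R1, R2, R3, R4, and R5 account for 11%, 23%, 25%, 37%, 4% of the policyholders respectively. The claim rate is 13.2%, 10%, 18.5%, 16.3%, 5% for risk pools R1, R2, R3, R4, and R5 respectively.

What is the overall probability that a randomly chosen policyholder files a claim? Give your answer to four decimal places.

Summing over the partition,
P(C) = P(C|R1)·P(R1) + P(C|R2)·P(R2) + P(C|R3)·P(R3) + P(C|R4)·P(R4) + P(C|R5)·P(R5)
      = 0.132·0.11 + 0.1·0.23 + 0.185·0.25 + 0.163·0.37 + 0.05·0.04
      = 0.01452 + 0.023 + 0.04625 + 0.06031 + 0.002 = 0.14608

P(C) ≈ 0.1461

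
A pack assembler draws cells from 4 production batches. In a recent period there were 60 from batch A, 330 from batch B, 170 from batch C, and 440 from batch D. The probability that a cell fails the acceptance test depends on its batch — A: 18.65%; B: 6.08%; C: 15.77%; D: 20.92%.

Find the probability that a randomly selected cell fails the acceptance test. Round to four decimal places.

Total: 60 + 330 + 170 + 440 = 1000.
P(A) = 60/1000 = 0.06. P(B) = 330/1000 = 0.33. P(C) = 170/1000 = 0.17. P(D) = 440/1000 = 0.44.
P(F) = P(F|A)·P(A) + P(F|B)·P(B) + P(F|C)·P(C) + P(F|D)·P(D)
      = 0.1865·0.06 + 0.0608·0.33 + 0.1577·0.17 + 0.2092·0.44
      = 0.01119 + 0.020064 + 0.026809 + 0.092048 = 0.150111

0.1501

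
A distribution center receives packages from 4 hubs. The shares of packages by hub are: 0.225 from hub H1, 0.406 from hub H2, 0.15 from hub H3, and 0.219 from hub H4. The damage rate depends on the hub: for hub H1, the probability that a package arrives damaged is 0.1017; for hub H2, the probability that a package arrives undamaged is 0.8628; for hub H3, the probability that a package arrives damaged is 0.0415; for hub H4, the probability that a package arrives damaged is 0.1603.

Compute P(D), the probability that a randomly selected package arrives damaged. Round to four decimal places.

P(D|H2) = 1 − 0.8628 = 0.1372.
P(D) = P(D|H1)·P(H1) + P(D|H2)·P(H2) + P(D|H3)·P(H3) + P(D|H4)·P(H4)
      = 0.1017·0.225 + 0.1372·0.406 + 0.0415·0.15 + 0.1603·0.219
      = 0.0228825 + 0.0557032 + 0.006225 + 0.0351057 = 0.1199164

0.1199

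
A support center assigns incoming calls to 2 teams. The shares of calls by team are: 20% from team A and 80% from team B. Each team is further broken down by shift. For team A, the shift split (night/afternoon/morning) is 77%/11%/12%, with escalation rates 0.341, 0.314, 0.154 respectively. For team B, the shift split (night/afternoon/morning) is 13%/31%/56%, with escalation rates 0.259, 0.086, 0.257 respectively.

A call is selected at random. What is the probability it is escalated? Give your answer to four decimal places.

P(E) ≈ 0.2265

P(E|A) = 0.77·0.341 + 0.11·0.314 + 0.12·0.154 = 0.26257 + 0.03454 + 0.01848 = 0.31559
P(E|B) = 0.13·0.259 + 0.31·0.086 + 0.56·0.257 = 0.03367 + 0.02666 + 0.14392 = 0.20425
By total probability over the outer partition,
P(E) = 0.2·0.31559 + 0.8·0.20425
      = 0.063118 + 0.1634 = 0.226518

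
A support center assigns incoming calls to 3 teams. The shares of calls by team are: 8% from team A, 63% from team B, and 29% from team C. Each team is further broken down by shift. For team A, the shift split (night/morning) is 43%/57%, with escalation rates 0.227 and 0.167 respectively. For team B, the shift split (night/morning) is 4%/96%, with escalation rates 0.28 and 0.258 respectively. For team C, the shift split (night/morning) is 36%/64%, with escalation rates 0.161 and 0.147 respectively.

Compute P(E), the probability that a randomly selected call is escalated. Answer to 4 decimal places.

0.2226

P(E|A) = 0.43·0.227 + 0.57·0.167 = 0.09761 + 0.09519 = 0.1928
P(E|B) = 0.04·0.28 + 0.96·0.258 = 0.0112 + 0.24768 = 0.25888
P(E|C) = 0.36·0.161 + 0.64·0.147 = 0.05796 + 0.09408 = 0.15204
By total probability over the outer partition,
P(E) = 0.08·0.1928 + 0.63·0.25888 + 0.29·0.15204
      = 0.015424 + 0.1630944 + 0.0440916 = 0.22261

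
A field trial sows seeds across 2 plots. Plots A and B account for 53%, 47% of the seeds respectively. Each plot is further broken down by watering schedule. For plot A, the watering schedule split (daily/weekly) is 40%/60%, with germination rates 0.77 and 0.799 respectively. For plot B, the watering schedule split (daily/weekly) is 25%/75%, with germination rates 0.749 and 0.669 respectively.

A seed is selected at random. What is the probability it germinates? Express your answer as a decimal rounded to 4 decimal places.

P(G|A) = 0.4·0.77 + 0.6·0.799 = 0.308 + 0.4794 = 0.7874
P(G|B) = 0.25·0.749 + 0.75·0.669 = 0.18725 + 0.50175 = 0.689
By total probability over the outer partition,
P(G) = 0.53·0.7874 + 0.47·0.689
      = 0.417322 + 0.32383 = 0.741152

P(G) ≈ 0.7412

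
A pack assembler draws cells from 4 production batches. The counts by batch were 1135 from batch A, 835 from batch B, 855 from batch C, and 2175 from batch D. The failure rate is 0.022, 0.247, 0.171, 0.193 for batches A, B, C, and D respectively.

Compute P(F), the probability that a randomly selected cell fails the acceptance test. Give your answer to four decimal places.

Total: 1135 + 835 + 855 + 2175 = 5000.
P(A) = 1135/5000 = 0.227. P(B) = 835/5000 = 0.167. P(C) = 855/5000 = 0.171. P(D) = 2175/5000 = 0.435.
P(F) = P(F|A)·P(A) + P(F|B)·P(B) + P(F|C)·P(C) + P(F|D)·P(D)
      = 0.022·0.227 + 0.247·0.167 + 0.171·0.171 + 0.193·0.435
      = 0.004994 + 0.041249 + 0.029241 + 0.083955 = 0.159439

0.1594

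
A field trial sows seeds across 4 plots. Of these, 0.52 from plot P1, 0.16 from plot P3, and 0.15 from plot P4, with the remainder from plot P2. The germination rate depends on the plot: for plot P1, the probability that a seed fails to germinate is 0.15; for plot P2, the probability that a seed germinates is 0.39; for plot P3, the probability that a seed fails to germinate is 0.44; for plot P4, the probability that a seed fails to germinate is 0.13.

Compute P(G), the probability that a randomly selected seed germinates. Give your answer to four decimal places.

P(P2) = 1 − (0.52 + 0.16 + 0.15) = 0.17.
P(G|P1) = 1 − 0.15 = 0.85.
P(G|P3) = 1 − 0.44 = 0.56.
P(G|P4) = 1 − 0.13 = 0.87.
By the law of total probability,
P(G) = P(G|P1)·P(P1) + P(G|P2)·P(P2) + P(G|P3)·P(P3) + P(G|P4)·P(P4)
      = 0.85·0.52 + 0.39·0.17 + 0.56·0.16 + 0.87·0.15
      = 0.442 + 0.0663 + 0.0896 + 0.1305 = 0.7284

P(G) ≈ 0.7284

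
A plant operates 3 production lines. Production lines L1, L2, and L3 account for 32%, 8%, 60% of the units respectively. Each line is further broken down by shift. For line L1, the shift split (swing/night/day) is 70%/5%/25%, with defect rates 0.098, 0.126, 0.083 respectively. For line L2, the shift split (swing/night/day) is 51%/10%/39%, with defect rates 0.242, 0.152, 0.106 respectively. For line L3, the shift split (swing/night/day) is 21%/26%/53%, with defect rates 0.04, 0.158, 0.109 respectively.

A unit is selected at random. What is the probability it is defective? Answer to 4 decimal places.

0.1094

P(D|L1) = 0.7·0.098 + 0.05·0.126 + 0.25·0.083 = 0.0686 + 0.0063 + 0.02075 = 0.09565
P(D|L2) = 0.51·0.242 + 0.1·0.152 + 0.39·0.106 = 0.12342 + 0.0152 + 0.04134 = 0.17996
P(D|L3) = 0.21·0.04 + 0.26·0.158 + 0.53·0.109 = 0.0084 + 0.04108 + 0.05777 = 0.10725
By total probability over the outer partition,
P(D) = 0.32·0.09565 + 0.08·0.17996 + 0.6·0.10725
      = 0.030608 + 0.0143968 + 0.06435 = 0.1093548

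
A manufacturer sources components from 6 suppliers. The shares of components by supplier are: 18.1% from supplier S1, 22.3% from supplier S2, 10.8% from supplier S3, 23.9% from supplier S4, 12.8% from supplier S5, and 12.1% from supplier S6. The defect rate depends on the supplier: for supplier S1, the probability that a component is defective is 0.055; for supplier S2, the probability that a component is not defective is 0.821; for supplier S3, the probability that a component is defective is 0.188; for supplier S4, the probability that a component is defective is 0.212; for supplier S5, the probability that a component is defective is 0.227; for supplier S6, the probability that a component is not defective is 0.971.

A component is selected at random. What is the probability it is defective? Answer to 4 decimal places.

0.1534

P(D|S2) = 1 − 0.821 = 0.179.
P(D|S6) = 1 − 0.971 = 0.029.
P(D) = P(D|S1)·P(S1) + P(D|S2)·P(S2) + P(D|S3)·P(S3) + P(D|S4)·P(S4) + P(D|S5)·P(S5) + P(D|S6)·P(S6)
      = 0.055·0.181 + 0.179·0.223 + 0.188·0.108 + 0.212·0.239 + 0.227·0.128 + 0.029·0.121
      = 0.009955 + 0.039917 + 0.020304 + 0.050668 + 0.029056 + 0.003509 = 0.153409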